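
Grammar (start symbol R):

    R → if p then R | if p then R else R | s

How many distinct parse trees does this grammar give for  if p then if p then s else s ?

Parse trees for if p then if p then s else s:
  [R if p then [R if p then [R s] else [R s]]]
  [R if p then [R if p then [R s]] else [R s]]

2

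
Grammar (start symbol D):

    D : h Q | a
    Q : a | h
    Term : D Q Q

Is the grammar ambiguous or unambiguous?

(Term is unreachable from D, so its rules don't affect L(D).) The reachable rules are right-linear with at most one rule per (nonterminal, next-terminal) pair. Each input token forces the next rule, so parsing is deterministic.

Unambiguous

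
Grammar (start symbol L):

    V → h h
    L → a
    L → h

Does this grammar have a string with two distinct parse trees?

Unambiguous

(V is unreachable from L, so its rules don't affect L(L).) Restricted to the reachable nonterminals, every rule has the form A → t or A → t B, and no two rules for the same A share a first terminal. The grammar encodes a DFA — one run per string.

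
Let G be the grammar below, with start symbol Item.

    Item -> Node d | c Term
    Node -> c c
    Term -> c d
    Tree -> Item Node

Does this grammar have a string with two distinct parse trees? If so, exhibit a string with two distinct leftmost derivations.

Ambiguous

Witness: c c d

Derivation 1: Item ⇒ Node d ⇒ c c d
Derivation 2: Item ⇒ c Term ⇒ c c d

Two distinct leftmost derivations for the same string.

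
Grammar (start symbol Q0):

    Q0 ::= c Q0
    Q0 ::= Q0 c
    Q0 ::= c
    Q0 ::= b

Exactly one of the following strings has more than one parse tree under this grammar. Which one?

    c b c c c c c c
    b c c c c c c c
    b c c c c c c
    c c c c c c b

c b c c c c c c

c b c c c c c c: 7 trees
b c c c c c c c: 1 tree
b c c c c c c: 1 tree
c c c c c c b: 1 tree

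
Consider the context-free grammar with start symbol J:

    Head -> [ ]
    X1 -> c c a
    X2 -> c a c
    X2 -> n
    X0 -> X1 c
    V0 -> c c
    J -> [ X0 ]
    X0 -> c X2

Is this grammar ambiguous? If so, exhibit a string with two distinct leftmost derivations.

Ambiguous

Witness: [ c c a c ]

Derivation 1: J ⇒ [ X0 ] ⇒ [ X1 c ] ⇒ [ c c a c ]
Derivation 2: J ⇒ [ X0 ] ⇒ [ c X2 ] ⇒ [ c c a c ]

Two distinct leftmost derivations for the same string.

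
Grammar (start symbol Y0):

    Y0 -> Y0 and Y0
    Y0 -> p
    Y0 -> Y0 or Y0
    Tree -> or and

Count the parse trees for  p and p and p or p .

Parse trees for p and p and p or p:
  [Y0 [Y0 p] and [Y0 [Y0 p] and [Y0 [Y0 p] or [Y0 p]]]]
  [Y0 [Y0 p] and [Y0 [Y0 [Y0 p] and [Y0 p]] or [Y0 p]]]
  [Y0 [Y0 [Y0 p] and [Y0 p]] and [Y0 [Y0 p] or [Y0 p]]]
  [Y0 [Y0 [Y0 p] and [Y0 [Y0 p] and [Y0 p]]] or [Y0 p]]
  [Y0 [Y0 [Y0 [Y0 p] and [Y0 p]] and [Y0 p]] or [Y0 p]]

5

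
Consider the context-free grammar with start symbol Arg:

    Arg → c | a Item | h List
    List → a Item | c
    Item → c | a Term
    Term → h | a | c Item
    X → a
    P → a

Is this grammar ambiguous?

Unambiguous

Only Arg, List, Item, Term are reachable from Arg; ignoring the rest: Restricted to the reachable nonterminals, every rule has the form A → t or A → t B, and no two rules for the same A share a first terminal. The grammar encodes a DFA — one run per string.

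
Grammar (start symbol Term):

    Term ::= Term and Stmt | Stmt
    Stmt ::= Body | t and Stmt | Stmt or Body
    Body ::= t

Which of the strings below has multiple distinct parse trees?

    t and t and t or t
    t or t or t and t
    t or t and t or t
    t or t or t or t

t and t and t or t: 7 trees
t or t or t and t: 1 tree
t or t and t or t: 1 tree
t or t or t or t: 1 tree

t and t and t or t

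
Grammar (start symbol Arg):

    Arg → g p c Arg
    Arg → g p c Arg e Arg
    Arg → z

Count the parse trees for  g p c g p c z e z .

2

Parse trees for g p c g p c z e z:
  [Arg g p c [Arg g p c [Arg z] e [Arg z]]]
  [Arg g p c [Arg g p c [Arg z]] e [Arg z]]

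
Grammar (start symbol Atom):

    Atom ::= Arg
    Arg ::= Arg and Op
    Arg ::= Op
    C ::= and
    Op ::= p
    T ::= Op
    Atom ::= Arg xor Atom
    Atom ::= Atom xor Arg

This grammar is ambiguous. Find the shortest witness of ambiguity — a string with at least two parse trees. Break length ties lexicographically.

p xor p

length 1: no string has ≥2 trees
length 3: p xor p has 2 parse trees

Two derivations of p xor p:
  Atom ⇒ Arg xor Atom ⇒ Op xor Atom ⇒ p xor Atom ⇒ p xor Arg ⇒ p xor Op ⇒ p xor p
  Atom ⇒ Atom xor Arg ⇒ Arg xor Arg ⇒ Op xor Arg ⇒ p xor Arg ⇒ p xor Op ⇒ p xor p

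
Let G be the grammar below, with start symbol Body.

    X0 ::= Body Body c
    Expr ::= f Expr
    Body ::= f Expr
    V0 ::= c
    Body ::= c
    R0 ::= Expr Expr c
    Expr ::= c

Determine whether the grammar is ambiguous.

Unambiguous

Only Body, Expr are reachable from Body; ignoring the rest: Each reachable nonterminal has at most one production per leading terminal, and all productions are right-linear; the derivation is determined token-by-token.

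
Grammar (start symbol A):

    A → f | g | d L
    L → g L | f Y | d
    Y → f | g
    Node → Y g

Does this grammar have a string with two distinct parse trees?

Only A, L, Y are reachable from A; ignoring the rest: Each reachable nonterminal has at most one production per leading terminal, and all productions are right-linear; the derivation is determined token-by-token.

Unambiguous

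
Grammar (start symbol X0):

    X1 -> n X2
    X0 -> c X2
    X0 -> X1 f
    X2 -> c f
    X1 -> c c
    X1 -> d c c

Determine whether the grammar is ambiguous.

Witness: c c f

Derivation 1: X0 ⇒ c X2 ⇒ c c f
Derivation 2: X0 ⇒ X1 f ⇒ c c f

Two distinct leftmost derivations for the same string.

Ambiguous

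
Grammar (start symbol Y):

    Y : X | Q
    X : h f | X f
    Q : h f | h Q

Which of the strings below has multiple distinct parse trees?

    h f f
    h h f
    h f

h f

h f f: 1 tree
h h f: 1 tree
h f: 2 trees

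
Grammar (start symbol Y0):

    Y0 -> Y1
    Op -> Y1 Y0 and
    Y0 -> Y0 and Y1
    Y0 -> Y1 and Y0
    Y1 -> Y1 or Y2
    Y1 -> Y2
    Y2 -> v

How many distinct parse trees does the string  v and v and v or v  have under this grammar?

4

Parse trees for v and v and v or v:
  [Y0 [Y0 [Y0 [Y1 [Y2 v]]] and [Y1 [Y2 v]]] and [Y1 [Y1 [Y2 v]] or [Y2 v]]]
  [Y0 [Y0 [Y1 [Y2 v]] and [Y0 [Y1 [Y2 v]]]] and [Y1 [Y1 [Y2 v]] or [Y2 v]]]
  [Y0 [Y1 [Y2 v]] and [Y0 [Y0 [Y1 [Y2 v]]] and [Y1 [Y1 [Y2 v]] or [Y2 v]]]]
  [Y0 [Y1 [Y2 v]] and [Y0 [Y1 [Y2 v]] and [Y0 [Y1 [Y1 [Y2 v]] or [Y2 v]]]]]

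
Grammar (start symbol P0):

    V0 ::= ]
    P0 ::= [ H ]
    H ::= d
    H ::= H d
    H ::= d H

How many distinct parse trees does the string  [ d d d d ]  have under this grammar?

8

Parse trees for [ d d d d ]:
  [P0 [ [H [H [H [H d] d] d] d] ]]
  [P0 [ [H [H [H d [H d]] d] d] ]]
  [P0 [ [H [H d [H [H d] d]] d] ]]
  [P0 [ [H [H d [H d [H d]]] d] ]]
  [P0 [ [H d [H [H [H d] d] d]] ]]
  [P0 [ [H d [H [H d [H d]] d]] ]]
  [P0 [ [H d [H d [H [H d] d]]] ]]
  [P0 [ [H d [H d [H d [H d]]]] ]]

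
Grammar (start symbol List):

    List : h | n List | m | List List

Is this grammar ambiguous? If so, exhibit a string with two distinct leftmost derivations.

Ambiguous

Witness: h h h

Derivation 1: List ⇒ List List ⇒ h List ⇒ h List List ⇒ h h List ⇒ h h h
Derivation 2: List ⇒ List List ⇒ List List List ⇒ h List List ⇒ h h List ⇒ h h h

Two distinct leftmost derivations for the same string.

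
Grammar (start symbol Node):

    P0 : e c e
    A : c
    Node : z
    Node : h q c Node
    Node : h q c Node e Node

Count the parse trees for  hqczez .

Parse trees for hqczez:
  [Node h q c [Node z] e [Node z]]

1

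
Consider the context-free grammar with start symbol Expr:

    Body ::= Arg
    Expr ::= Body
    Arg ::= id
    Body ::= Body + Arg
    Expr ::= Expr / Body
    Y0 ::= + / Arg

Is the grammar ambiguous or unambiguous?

Unambiguous

Only Expr, Body, Arg are reachable from Expr; ignoring the rest: Expr → Expr / Body | Body  ;  Body → Body + Arg | Arg  — a left-associative chain with Arg at the bottom. Each string factors uniquely by precedence.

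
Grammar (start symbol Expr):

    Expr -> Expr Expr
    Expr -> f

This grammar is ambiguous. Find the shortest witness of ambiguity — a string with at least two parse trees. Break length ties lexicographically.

f f f

length 1: no string has ≥2 trees
length 2: no string has ≥2 trees
length 3: f f f has 2 parse trees

Two derivations of f f f:
  Expr ⇒ Expr Expr ⇒ Expr Expr Expr ⇒ f Expr Expr ⇒ f f Expr ⇒ f f f
  Expr ⇒ Expr Expr ⇒ f Expr ⇒ f Expr Expr ⇒ f f Expr ⇒ f f f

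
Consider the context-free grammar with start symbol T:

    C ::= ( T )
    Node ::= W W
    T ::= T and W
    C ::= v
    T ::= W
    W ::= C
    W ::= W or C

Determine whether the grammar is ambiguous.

Only T, W, C are reachable from T; ignoring the rest: T → T and W | W  ;  W → W or C | C  — a left-associative chain with C at the bottom. Each string factors uniquely by precedence.

Unambiguous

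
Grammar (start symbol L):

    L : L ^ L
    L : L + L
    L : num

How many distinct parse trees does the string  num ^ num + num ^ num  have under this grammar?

Parse trees for num ^ num + num ^ num:
  [L [L num] ^ [L [L [L num] + [L num]] ^ [L num]]]
  [L [L num] ^ [L [L num] + [L [L num] ^ [L num]]]]
  [L [L [L num] ^ [L [L num] + [L num]]] ^ [L num]]
  [L [L [L [L num] ^ [L num]] + [L num]] ^ [L num]]
  [L [L [L num] ^ [L num]] + [L [L num] ^ [L num]]]

5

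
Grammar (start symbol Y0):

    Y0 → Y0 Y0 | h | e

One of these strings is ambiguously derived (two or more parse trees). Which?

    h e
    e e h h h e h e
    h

h e: 1 tree
e e h h h e h e: 429 trees
h: 1 tree

e e h h h e h e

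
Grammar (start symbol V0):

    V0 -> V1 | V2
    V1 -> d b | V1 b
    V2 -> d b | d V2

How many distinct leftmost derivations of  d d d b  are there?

1

Parse trees for d d d b:
  [V0 [V2 d [V2 d [V2 d b]]]]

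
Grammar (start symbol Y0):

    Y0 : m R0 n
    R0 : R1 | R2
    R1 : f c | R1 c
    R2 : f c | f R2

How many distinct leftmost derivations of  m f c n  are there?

2

Parse trees for m f c n:
  [Y0 m [R0 [R1 f c]] n]
  [Y0 m [R0 [R2 f c]] n]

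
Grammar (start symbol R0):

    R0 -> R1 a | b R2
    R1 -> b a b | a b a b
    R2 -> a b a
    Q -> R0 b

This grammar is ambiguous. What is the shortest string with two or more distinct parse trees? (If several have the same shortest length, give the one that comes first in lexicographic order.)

length 4: b a b a has 2 parse trees

Two derivations of b a b a:
  R0 ⇒ R1 a ⇒ b a b a
  R0 ⇒ b R2 ⇒ b a b a

b a b a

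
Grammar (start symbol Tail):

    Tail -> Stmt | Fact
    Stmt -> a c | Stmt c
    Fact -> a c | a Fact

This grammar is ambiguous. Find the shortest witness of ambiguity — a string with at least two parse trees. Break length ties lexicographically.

length 2: a c has 2 parse trees

Two derivations of a c:
  Tail ⇒ Stmt ⇒ a c
  Tail ⇒ Fact ⇒ a c

a c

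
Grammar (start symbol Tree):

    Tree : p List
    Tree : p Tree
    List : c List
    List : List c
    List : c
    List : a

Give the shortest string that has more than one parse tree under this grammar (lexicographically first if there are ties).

length 2: no string has ≥2 trees
length 3: p c c has 2 parse trees

Two derivations of p c c:
  Tree ⇒ p List ⇒ p c List ⇒ p c c
  Tree ⇒ p List ⇒ p List c ⇒ p c c

p c c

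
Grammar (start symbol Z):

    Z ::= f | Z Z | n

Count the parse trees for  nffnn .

Parse trees for nffnn (showing first 6 of 14):
  [Z [Z n] [Z [Z f] [Z [Z f] [Z [Z n] [Z n]]]]]
  [Z [Z n] [Z [Z f] [Z [Z [Z f] [Z n]] [Z n]]]]
  [Z [Z n] [Z [Z [Z f] [Z f]] [Z [Z n] [Z n]]]]
  [Z [Z n] [Z [Z [Z f] [Z [Z f] [Z n]]] [Z n]]]
  [Z [Z n] [Z [Z [Z [Z f] [Z f]] [Z n]] [Z n]]]
  [Z [Z [Z n] [Z f]] [Z [Z f] [Z [Z n] [Z n]]]]

14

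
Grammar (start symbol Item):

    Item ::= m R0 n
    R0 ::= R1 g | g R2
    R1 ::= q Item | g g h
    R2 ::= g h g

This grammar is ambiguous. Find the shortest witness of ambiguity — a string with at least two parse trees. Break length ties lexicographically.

m g g h g n

length 6: m g g h g n has 2 parse trees

Two derivations of m g g h g n:
  Item ⇒ m R0 n ⇒ m R1 g n ⇒ m g g h g n
  Item ⇒ m R0 n ⇒ m g R2 n ⇒ m g g h g n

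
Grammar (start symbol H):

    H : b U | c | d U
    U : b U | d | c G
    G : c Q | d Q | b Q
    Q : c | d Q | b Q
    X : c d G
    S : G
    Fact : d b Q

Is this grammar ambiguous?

Unambiguous

Only H, U, G, Q are reachable from H; ignoring the rest: The reachable rules are right-linear with at most one rule per (nonterminal, next-terminal) pair. Each input token forces the next rule, so parsing is deterministic.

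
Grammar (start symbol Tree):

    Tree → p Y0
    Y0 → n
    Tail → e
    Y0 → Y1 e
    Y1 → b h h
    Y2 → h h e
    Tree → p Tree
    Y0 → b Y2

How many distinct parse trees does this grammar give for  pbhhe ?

Parse trees for pbhhe:
  [Tree p [Y0 [Y1 b h h] e]]
  [Tree p [Y0 b [Y2 h h e]]]

2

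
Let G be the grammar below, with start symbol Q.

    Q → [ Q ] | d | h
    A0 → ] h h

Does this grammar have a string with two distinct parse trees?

(A0 is unreachable from Q, so its rules don't affect L(Q).) L(Q) is { openⁿ atom closeⁿ : n ≥ 0 }. The bracket depth fixes n, and the derivation is forced at every step.

Unambiguous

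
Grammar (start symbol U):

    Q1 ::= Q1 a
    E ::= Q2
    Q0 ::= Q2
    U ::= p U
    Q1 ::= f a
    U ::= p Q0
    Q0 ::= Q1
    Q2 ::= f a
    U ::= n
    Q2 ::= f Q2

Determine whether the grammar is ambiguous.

Ambiguous

Witness: p f a

Derivation 1: U ⇒ p Q0 ⇒ p Q2 ⇒ p f a
Derivation 2: U ⇒ p Q0 ⇒ p Q1 ⇒ p f a

Two distinct leftmost derivations for the same string.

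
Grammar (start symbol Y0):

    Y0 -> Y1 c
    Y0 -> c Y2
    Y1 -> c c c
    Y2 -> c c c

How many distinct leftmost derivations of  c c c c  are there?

Parse trees for c c c c:
  [Y0 [Y1 c c c] c]
  [Y0 c [Y2 c c c]]

2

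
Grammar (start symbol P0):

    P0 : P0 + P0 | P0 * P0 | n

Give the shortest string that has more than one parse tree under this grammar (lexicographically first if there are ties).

length 1: no string has ≥2 trees
length 3: no string has ≥2 trees
length 5: n * n * n has 2 parse trees

Two derivations of n * n * n:
  P0 ⇒ P0 * P0 ⇒ P0 * P0 * P0 ⇒ n * P0 * P0 ⇒ n * n * P0 ⇒ n * n * n
  P0 ⇒ P0 * P0 ⇒ n * P0 ⇒ n * P0 * P0 ⇒ n * n * P0 ⇒ n * n * n

n * n * n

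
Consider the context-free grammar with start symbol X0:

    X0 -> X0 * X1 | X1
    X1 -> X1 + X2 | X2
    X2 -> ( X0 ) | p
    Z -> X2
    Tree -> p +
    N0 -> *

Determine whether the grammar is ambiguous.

Only X0, X1, X2 are reachable from X0; ignoring the rest: X0 → X0 * X1 | X1  ;  X1 → X1 + X2 | X2  — a left-associative chain with X2 at the bottom. Each string factors uniquely by precedence.

Unambiguous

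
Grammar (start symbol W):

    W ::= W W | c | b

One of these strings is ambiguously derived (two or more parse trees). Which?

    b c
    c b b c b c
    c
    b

c b b c b c

b c: 1 tree
c b b c b c: 42 trees
c: 1 tree
b: 1 tree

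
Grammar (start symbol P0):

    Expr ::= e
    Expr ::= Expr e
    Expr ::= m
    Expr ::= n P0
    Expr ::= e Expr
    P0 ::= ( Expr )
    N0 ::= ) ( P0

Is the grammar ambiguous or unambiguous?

Witness: ( e e )

Derivation 1: P0 ⇒ ( Expr ) ⇒ ( Expr e ) ⇒ ( e e )
Derivation 2: P0 ⇒ ( Expr ) ⇒ ( e Expr ) ⇒ ( e e )

Two distinct leftmost derivations for the same string.

Ambiguous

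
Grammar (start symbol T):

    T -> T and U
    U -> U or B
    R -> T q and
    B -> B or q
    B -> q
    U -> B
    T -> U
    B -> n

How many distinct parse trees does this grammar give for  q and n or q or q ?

4

Parse trees for q and n or q or q:
  [T [T [U [B q]]] and [U [U [B n]] or [B [B q] or q]]]
  [T [T [U [B q]]] and [U [U [U [B n]] or [B q]] or [B q]]]
  [T [T [U [B q]]] and [U [U [B [B n] or q]] or [B q]]]
  [T [T [U [B q]]] and [U [B [B [B n] or q] or q]]]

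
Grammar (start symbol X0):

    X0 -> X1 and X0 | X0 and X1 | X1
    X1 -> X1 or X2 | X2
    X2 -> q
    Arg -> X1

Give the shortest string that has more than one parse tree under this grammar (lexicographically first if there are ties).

q and q

length 1: no string has ≥2 trees
length 3: q and q has 2 parse trees

Two derivations of q and q:
  X0 ⇒ X1 and X0 ⇒ X2 and X0 ⇒ q and X0 ⇒ q and X1 ⇒ q and X2 ⇒ q and q
  X0 ⇒ X0 and X1 ⇒ X1 and X1 ⇒ X2 and X1 ⇒ q and X1 ⇒ q and X2 ⇒ q and q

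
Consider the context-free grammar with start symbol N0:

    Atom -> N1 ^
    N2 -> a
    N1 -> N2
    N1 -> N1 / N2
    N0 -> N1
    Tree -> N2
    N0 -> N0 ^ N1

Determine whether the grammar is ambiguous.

Only N0, N1, N2 are reachable from N0; ignoring the rest: N0 → N0 ^ N1 | N1  ;  N1 → N1 / N2 | N2  — a left-associative chain with N2 at the bottom. Each string factors uniquely by precedence.

Unambiguous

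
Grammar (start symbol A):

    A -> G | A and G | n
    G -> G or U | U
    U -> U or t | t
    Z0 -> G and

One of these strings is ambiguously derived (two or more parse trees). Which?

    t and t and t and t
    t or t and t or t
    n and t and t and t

t or t and t or t

t and t and t and t: 1 tree
t or t and t or t: 4 trees
n and t and t and t: 1 tree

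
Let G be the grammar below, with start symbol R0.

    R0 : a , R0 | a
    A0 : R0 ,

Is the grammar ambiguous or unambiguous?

(A0 is unreachable from R0, so its rules don't affect L(R0).) Right-recursive list with a separator: after each atom, whether the separator follows determines the rule. One parse per string.

Unambiguous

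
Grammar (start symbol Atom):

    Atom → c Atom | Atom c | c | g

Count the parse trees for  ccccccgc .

7

Parse trees for ccccccgc:
  [Atom c [Atom c [Atom c [Atom c [Atom c [Atom c [Atom [Atom g] c]]]]]]]
  [Atom c [Atom c [Atom c [Atom c [Atom c [Atom [Atom c [Atom g]] c]]]]]]
  [Atom c [Atom c [Atom c [Atom c [Atom [Atom c [Atom c [Atom g]]] c]]]]]
  [Atom c [Atom c [Atom c [Atom [Atom c [Atom c [Atom c [Atom g]]]] c]]]]
  [Atom c [Atom c [Atom [Atom c [Atom c [Atom c [Atom c [Atom g]]]]] c]]]
  [Atom c [Atom [Atom c [Atom c [Atom c [Atom c [Atom c [Atom g]]]]]] c]]
  [Atom [Atom c [Atom c [Atom c [Atom c [Atom c [Atom c [Atom g]]]]]]] c]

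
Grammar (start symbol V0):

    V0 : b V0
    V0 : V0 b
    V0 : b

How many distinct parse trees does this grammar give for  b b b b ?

Parse trees for b b b b:
  [V0 b [V0 b [V0 b [V0 b]]]]
  [V0 b [V0 b [V0 [V0 b] b]]]
  [V0 b [V0 [V0 b [V0 b]] b]]
  [V0 b [V0 [V0 [V0 b] b] b]]
  [V0 [V0 b [V0 b [V0 b]]] b]
  [V0 [V0 b [V0 [V0 b] b]] b]
  [V0 [V0 [V0 b [V0 b]] b] b]
  [V0 [V0 [V0 [V0 b] b] b] b]

8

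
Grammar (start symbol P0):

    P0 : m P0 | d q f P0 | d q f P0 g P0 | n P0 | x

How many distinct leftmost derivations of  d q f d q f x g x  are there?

Parse trees for d q f d q f x g x:
  [P0 d q f [P0 d q f [P0 x] g [P0 x]]]
  [P0 d q f [P0 d q f [P0 x]] g [P0 x]]

2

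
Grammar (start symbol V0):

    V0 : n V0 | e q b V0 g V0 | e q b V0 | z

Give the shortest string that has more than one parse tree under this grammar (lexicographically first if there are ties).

e q b e q b z g z

length 1: no string has ≥2 trees
length 2: no string has ≥2 trees
length 3: no string has ≥2 trees
length 4: no string has ≥2 trees
length 5: no string has ≥2 trees
length 6: no string has ≥2 trees
length 7: no string has ≥2 trees
length 8: no string has ≥2 trees
length 9: e q b e q b z g z has 2 parse trees

Two derivations of e q b e q b z g z:
  V0 ⇒ e q b V0 g V0 ⇒ e q b e q b V0 g V0 ⇒ e q b e q b z g V0 ⇒ e q b e q b z g z
  V0 ⇒ e q b V0 ⇒ e q b e q b V0 g V0 ⇒ e q b e q b z g V0 ⇒ e q b e q b z g z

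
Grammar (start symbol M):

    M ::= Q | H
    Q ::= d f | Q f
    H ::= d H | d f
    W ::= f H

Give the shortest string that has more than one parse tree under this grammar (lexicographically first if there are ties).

length 2: d f has 2 parse trees

Two derivations of d f:
  M ⇒ Q ⇒ d f
  M ⇒ H ⇒ d f

d f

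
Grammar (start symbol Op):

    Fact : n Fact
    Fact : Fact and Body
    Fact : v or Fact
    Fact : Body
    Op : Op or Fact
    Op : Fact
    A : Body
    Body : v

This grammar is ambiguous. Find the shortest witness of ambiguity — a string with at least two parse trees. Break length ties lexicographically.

v or v

length 1: no string has ≥2 trees
length 2: no string has ≥2 trees
length 3: v or v has 2 parse trees

Two derivations of v or v:
  Op ⇒ Op or Fact ⇒ Fact or Fact ⇒ Body or Fact ⇒ v or Fact ⇒ v or Body ⇒ v or v
  Op ⇒ Fact ⇒ v or Fact ⇒ v or Body ⇒ v or v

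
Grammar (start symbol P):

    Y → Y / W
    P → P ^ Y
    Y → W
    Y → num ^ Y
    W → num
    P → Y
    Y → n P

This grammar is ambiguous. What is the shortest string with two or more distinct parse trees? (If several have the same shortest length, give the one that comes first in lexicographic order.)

num ^ num

length 1: no string has ≥2 trees
length 2: no string has ≥2 trees
length 3: num ^ num has 2 parse trees

Two derivations of num ^ num:
  P ⇒ P ^ Y ⇒ Y ^ Y ⇒ W ^ Y ⇒ num ^ Y ⇒ num ^ W ⇒ num ^ num
  P ⇒ Y ⇒ num ^ Y ⇒ num ^ W ⇒ num ^ num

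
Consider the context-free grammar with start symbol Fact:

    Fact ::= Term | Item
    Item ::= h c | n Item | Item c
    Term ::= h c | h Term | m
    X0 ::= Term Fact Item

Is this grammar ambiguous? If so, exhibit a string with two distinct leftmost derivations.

Ambiguous

Witness: h c

Derivation 1: Fact ⇒ Term ⇒ h c
Derivation 2: Fact ⇒ Item ⇒ h c

Two distinct leftmost derivations for the same string.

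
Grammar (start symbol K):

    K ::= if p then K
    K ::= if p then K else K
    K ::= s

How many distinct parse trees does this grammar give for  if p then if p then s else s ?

2

Parse trees for if p then if p then s else s:
  [K if p then [K if p then [K s] else [K s]]]
  [K if p then [K if p then [K s]] else [K s]]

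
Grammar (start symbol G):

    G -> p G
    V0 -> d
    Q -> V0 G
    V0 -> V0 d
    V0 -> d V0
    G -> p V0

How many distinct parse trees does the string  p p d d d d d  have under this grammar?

16

Parse trees for p p d d d d d (showing first 6 of 16):
  [G p [G p [V0 [V0 [V0 [V0 [V0 d] d] d] d] d]]]
  [G p [G p [V0 [V0 [V0 [V0 d [V0 d]] d] d] d]]]
  [G p [G p [V0 [V0 [V0 d [V0 [V0 d] d]] d] d]]]
  [G p [G p [V0 [V0 [V0 d [V0 d [V0 d]]] d] d]]]
  [G p [G p [V0 [V0 d [V0 [V0 [V0 d] d] d]] d]]]
  [G p [G p [V0 [V0 d [V0 [V0 d [V0 d]] d]] d]]]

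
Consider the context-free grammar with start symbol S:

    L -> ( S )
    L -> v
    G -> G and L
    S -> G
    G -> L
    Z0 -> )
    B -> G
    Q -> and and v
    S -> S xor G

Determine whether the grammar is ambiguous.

(Q, B, Z0 are unreachable from S, so their rules don't affect L(S).) This is a standard precedence ladder (S over G over L), with each level left-recursive on its own operator ('xor' at S, 'and' at G). That structure is LR(1), hence unambiguous.

Unambiguous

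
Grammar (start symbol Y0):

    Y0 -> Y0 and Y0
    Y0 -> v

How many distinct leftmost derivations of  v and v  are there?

Parse trees for v and v:
  [Y0 [Y0 v] and [Y0 v]]

1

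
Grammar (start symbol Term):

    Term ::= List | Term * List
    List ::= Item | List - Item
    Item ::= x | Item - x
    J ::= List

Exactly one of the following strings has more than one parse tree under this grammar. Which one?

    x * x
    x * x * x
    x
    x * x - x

x * x: 1 tree
x * x * x: 1 tree
x: 1 tree
x * x - x: 2 trees

x * x - x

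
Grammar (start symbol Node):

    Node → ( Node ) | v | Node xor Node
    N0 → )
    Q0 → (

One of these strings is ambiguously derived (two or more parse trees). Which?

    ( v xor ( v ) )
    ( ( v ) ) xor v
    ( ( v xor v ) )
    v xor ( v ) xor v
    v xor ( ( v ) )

( v xor ( v ) ): 1 tree
( ( v ) ) xor v: 1 tree
( ( v xor v ) ): 1 tree
v xor ( v ) xor v: 2 trees
v xor ( ( v ) ): 1 tree

v xor ( v ) xor v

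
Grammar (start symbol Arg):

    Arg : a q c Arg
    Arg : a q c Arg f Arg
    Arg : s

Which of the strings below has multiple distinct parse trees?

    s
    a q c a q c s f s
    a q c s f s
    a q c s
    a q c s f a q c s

s: 1 tree
a q c a q c s f s: 2 trees
a q c s f s: 1 tree
a q c s: 1 tree
a q c s f a q c s: 1 tree

a q c a q c s f s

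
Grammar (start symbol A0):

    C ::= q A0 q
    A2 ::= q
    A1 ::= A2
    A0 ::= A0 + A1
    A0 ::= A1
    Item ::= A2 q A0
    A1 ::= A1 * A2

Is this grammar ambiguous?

Only A0, A1, A2 are reachable from A0; ignoring the rest: The grammar is stratified — A0 handles '+' (left-recursive), A1 handles '*', A2 atoms. Each operator has a fixed associativity and precedence level, so every string has one parse.

Unambiguous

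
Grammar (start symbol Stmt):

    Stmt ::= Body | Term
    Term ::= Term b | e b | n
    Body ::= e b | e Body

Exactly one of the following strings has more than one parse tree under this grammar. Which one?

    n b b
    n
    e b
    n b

e b

n b b: 1 tree
n: 1 tree
e b: 2 trees
n b: 1 tree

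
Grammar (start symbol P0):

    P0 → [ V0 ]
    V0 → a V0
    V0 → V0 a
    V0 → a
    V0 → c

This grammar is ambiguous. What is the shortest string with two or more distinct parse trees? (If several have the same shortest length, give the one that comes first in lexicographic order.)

length 3: no string has ≥2 trees
length 4: [ a a ] has 2 parse trees

Two derivations of [ a a ]:
  P0 ⇒ [ V0 ] ⇒ [ a V0 ] ⇒ [ a a ]
  P0 ⇒ [ V0 ] ⇒ [ V0 a ] ⇒ [ a a ]

[ a a ]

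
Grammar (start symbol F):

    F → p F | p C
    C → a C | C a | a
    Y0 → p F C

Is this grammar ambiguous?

Ambiguous

Witness: p a a

Derivation 1: F ⇒ p C ⇒ p a C ⇒ p a a
Derivation 2: F ⇒ p C ⇒ p C a ⇒ p a a

Two distinct leftmost derivations for the same string.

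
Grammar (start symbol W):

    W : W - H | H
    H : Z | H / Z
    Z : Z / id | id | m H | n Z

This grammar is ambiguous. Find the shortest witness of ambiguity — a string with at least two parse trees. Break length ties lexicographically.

id / id

length 1: no string has ≥2 trees
length 2: no string has ≥2 trees
length 3: id / id has 2 parse trees

Two derivations of id / id:
  W ⇒ H ⇒ Z ⇒ Z / id ⇒ id / id
  W ⇒ H ⇒ H / Z ⇒ Z / Z ⇒ id / Z ⇒ id / id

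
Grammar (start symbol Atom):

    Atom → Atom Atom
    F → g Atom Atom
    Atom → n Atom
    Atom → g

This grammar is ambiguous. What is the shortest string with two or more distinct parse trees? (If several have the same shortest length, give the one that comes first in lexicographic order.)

g g g

length 1: no string has ≥2 trees
length 2: no string has ≥2 trees
length 3: g g g has 2 parse trees

Two derivations of g g g:
  Atom ⇒ Atom Atom ⇒ Atom Atom Atom ⇒ g Atom Atom ⇒ g g Atom ⇒ g g g
  Atom ⇒ Atom Atom ⇒ g Atom ⇒ g Atom Atom ⇒ g g Atom ⇒ g g g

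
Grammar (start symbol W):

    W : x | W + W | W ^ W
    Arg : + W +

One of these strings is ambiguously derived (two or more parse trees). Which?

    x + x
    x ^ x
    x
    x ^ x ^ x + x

x + x: 1 tree
x ^ x: 1 tree
x: 1 tree
x ^ x ^ x + x: 5 trees

x ^ x ^ x + x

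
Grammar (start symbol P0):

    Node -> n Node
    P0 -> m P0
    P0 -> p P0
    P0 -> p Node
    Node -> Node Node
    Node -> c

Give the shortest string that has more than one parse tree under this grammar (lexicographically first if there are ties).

length 2: no string has ≥2 trees
length 3: no string has ≥2 trees
length 4: p c c c has 2 parse trees

Two derivations of p c c c:
  P0 ⇒ p Node ⇒ p Node Node ⇒ p Node Node Node ⇒ p c Node Node ⇒ p c c Node ⇒ p c c c
  P0 ⇒ p Node ⇒ p Node Node ⇒ p c Node ⇒ p c Node Node ⇒ p c c Node ⇒ p c c c

p c c c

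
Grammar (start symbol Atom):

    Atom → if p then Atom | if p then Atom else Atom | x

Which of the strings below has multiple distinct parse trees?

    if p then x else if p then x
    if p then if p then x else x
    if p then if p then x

if p then if p then x else x

if p then x else if p then x: 1 tree
if p then if p then x else x: 2 trees
if p then if p then x: 1 tree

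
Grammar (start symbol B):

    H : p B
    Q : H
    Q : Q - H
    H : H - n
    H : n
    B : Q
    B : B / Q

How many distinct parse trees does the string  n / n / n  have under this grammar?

1

Parse trees for n / n / n:
  [B [B [B [Q [H n]]] / [Q [H n]]] / [Q [H n]]]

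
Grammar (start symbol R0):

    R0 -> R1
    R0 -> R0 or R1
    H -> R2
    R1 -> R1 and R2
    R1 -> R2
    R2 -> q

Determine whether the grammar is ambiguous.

Only R0, R1, R2 are reachable from R0; ignoring the rest: R0 → R0 or R1 | R1  ;  R1 → R1 and R2 | R2  — a left-associative chain with R2 at the bottom. Each string factors uniquely by precedence.

Unambiguous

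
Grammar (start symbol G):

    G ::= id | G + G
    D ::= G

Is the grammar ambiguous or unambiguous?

Ambiguous

Witness: id + id + id

Derivation 1: G ⇒ G + G ⇒ id + G ⇒ id + G + G ⇒ id + id + G ⇒ id + id + id
Derivation 2: G ⇒ G + G ⇒ G + G + G ⇒ id + G + G ⇒ id + id + G ⇒ id + id + id

Two distinct leftmost derivations for the same string.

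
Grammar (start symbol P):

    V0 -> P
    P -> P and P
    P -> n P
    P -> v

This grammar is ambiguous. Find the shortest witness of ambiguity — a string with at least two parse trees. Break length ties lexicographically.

n v and v

length 1: no string has ≥2 trees
length 2: no string has ≥2 trees
length 3: no string has ≥2 trees
length 4: n v and v has 2 parse trees

Two derivations of n v and v:
  P ⇒ P and P ⇒ n P and P ⇒ n v and P ⇒ n v and v
  P ⇒ n P ⇒ n P and P ⇒ n v and P ⇒ n v and v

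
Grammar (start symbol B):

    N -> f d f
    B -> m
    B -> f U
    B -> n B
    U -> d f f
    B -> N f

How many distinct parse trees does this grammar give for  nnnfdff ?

2

Parse trees for nnnfdff:
  [B n [B n [B n [B f [U d f f]]]]]
  [B n [B n [B n [B [N f d f] f]]]]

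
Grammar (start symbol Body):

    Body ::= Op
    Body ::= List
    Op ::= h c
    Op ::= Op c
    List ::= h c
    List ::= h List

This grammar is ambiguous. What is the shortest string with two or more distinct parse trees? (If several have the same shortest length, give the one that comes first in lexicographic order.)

h c

length 2: h c has 2 parse trees

Two derivations of h c:
  Body ⇒ Op ⇒ h c
  Body ⇒ List ⇒ h c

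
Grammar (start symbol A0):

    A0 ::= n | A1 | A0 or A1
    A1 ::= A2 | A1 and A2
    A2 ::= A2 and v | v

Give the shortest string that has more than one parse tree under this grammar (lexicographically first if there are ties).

v and v

length 1: no string has ≥2 trees
length 3: v and v has 2 parse trees

Two derivations of v and v:
  A0 ⇒ A1 ⇒ A2 ⇒ A2 and v ⇒ v and v
  A0 ⇒ A1 ⇒ A1 and A2 ⇒ A2 and A2 ⇒ v and A2 ⇒ v and v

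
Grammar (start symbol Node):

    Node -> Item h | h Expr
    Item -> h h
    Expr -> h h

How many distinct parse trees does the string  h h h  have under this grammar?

Parse trees for h h h:
  [Node [Item h h] h]
  [Node h [Expr h h]]

2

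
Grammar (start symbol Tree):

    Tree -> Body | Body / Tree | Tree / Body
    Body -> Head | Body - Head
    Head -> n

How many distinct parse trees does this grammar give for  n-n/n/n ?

Parse trees for n-n/n/n:
  [Tree [Body [Body [Head n]] - [Head n]] / [Tree [Body [Head n]] / [Tree [Body [Head n]]]]]
  [Tree [Body [Body [Head n]] - [Head n]] / [Tree [Tree [Body [Head n]]] / [Body [Head n]]]]
  [Tree [Tree [Body [Body [Head n]] - [Head n]] / [Tree [Body [Head n]]]] / [Body [Head n]]]
  [Tree [Tree [Tree [Body [Body [Head n]] - [Head n]]] / [Body [Head n]]] / [Body [Head n]]]

4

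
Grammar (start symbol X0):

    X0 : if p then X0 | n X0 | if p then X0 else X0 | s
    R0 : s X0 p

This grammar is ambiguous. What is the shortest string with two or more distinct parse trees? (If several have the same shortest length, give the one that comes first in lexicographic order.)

if p then if p then s else s

length 1: no string has ≥2 trees
length 2: no string has ≥2 trees
length 3: no string has ≥2 trees
length 4: no string has ≥2 trees
length 5: no string has ≥2 trees
length 6: no string has ≥2 trees
length 7: no string has ≥2 trees
length 8: no string has ≥2 trees
length 9: if p then if p then s else s has 2 parse trees

Two derivations of if p then if p then s else s:
  X0 ⇒ if p then X0 ⇒ if p then if p then X0 else X0 ⇒ if p then if p then s else X0 ⇒ if p then if p then s else s
  X0 ⇒ if p then X0 else X0 ⇒ if p then if p then X0 else X0 ⇒ if p then if p then s else X0 ⇒ if p then if p then s else s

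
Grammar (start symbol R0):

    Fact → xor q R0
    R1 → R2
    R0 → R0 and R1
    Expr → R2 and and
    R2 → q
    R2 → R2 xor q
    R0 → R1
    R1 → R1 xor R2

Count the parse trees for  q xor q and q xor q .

Parse trees for q xor q and q xor q:
  [R0 [R0 [R1 [R2 [R2 q] xor q]]] and [R1 [R2 [R2 q] xor q]]]
  [R0 [R0 [R1 [R2 [R2 q] xor q]]] and [R1 [R1 [R2 q]] xor [R2 q]]]
  [R0 [R0 [R1 [R1 [R2 q]] xor [R2 q]]] and [R1 [R2 [R2 q] xor q]]]
  [R0 [R0 [R1 [R1 [R2 q]] xor [R2 q]]] and [R1 [R1 [R2 q]] xor [R2 q]]]

4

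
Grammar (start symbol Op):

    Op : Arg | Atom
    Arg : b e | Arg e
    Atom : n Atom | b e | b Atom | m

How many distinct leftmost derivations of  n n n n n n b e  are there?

1

Parse trees for n n n n n n b e:
  [Op [Atom n [Atom n [Atom n [Atom n [Atom n [Atom n [Atom b e]]]]]]]]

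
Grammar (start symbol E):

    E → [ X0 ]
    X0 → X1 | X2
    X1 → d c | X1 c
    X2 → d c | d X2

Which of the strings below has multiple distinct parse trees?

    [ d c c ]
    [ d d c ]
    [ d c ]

[ d c ]

[ d c c ]: 1 tree
[ d d c ]: 1 tree
[ d c ]: 2 trees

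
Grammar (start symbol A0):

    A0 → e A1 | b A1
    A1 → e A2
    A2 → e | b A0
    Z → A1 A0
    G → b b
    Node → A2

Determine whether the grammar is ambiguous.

(Z, G, Node are unreachable from A0, so their rules don't affect L(A0).) Each reachable nonterminal has at most one production per leading terminal, and all productions are right-linear; the derivation is determined token-by-token.

Unambiguous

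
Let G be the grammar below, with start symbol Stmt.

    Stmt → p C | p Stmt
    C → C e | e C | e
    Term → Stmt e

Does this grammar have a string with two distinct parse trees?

Witness: p e e

Derivation 1: Stmt ⇒ p C ⇒ p C e ⇒ p e e
Derivation 2: Stmt ⇒ p C ⇒ p e C ⇒ p e e

Two distinct leftmost derivations for the same string.

Ambiguous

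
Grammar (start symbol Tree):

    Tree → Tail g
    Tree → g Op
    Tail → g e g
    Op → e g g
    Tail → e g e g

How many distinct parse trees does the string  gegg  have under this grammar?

2

Parse trees for gegg:
  [Tree [Tail g e g] g]
  [Tree g [Op e g g]]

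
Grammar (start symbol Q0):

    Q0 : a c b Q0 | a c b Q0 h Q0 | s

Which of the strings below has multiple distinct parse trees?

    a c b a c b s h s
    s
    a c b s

a c b a c b s h s

a c b a c b s h s: 2 trees
s: 1 tree
a c b s: 1 tree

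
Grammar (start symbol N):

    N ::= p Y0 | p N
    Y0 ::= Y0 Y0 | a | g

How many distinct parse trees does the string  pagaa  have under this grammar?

5

Parse trees for pagaa:
  [N p [Y0 [Y0 a] [Y0 [Y0 g] [Y0 [Y0 a] [Y0 a]]]]]
  [N p [Y0 [Y0 a] [Y0 [Y0 [Y0 g] [Y0 a]] [Y0 a]]]]
  [N p [Y0 [Y0 [Y0 a] [Y0 g]] [Y0 [Y0 a] [Y0 a]]]]
  [N p [Y0 [Y0 [Y0 a] [Y0 [Y0 g] [Y0 a]]] [Y0 a]]]
  [N p [Y0 [Y0 [Y0 [Y0 a] [Y0 g]] [Y0 a]] [Y0 a]]]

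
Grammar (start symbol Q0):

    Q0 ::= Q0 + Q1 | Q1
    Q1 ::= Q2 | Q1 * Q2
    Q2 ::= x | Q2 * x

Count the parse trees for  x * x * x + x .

4

Parse trees for x * x * x + x:
  [Q0 [Q0 [Q1 [Q2 [Q2 [Q2 x] * x] * x]]] + [Q1 [Q2 x]]]
  [Q0 [Q0 [Q1 [Q1 [Q2 x]] * [Q2 [Q2 x] * x]]] + [Q1 [Q2 x]]]
  [Q0 [Q0 [Q1 [Q1 [Q2 [Q2 x] * x]] * [Q2 x]]] + [Q1 [Q2 x]]]
  [Q0 [Q0 [Q1 [Q1 [Q1 [Q2 x]] * [Q2 x]] * [Q2 x]]] + [Q1 [Q2 x]]]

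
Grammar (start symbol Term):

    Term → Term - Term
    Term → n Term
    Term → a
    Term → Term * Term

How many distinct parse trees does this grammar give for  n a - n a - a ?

7

Parse trees for n a - n a - a:
  [Term [Term n [Term a]] - [Term [Term n [Term a]] - [Term a]]]
  [Term [Term n [Term a]] - [Term n [Term [Term a] - [Term a]]]]
  [Term [Term [Term n [Term a]] - [Term n [Term a]]] - [Term a]]
  [Term [Term n [Term [Term a] - [Term n [Term a]]]] - [Term a]]
  [Term n [Term [Term a] - [Term [Term n [Term a]] - [Term a]]]]
  [Term n [Term [Term a] - [Term n [Term [Term a] - [Term a]]]]]
  [Term n [Term [Term [Term a] - [Term n [Term a]]] - [Term a]]]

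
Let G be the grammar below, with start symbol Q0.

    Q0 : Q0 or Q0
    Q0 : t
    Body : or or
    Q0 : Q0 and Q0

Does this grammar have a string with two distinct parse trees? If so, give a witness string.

Witness: t and t and t

Derivation 1: Q0 ⇒ Q0 and Q0 ⇒ t and Q0 ⇒ t and Q0 and Q0 ⇒ t and t and Q0 ⇒ t and t and t
Derivation 2: Q0 ⇒ Q0 and Q0 ⇒ Q0 and Q0 and Q0 ⇒ t and Q0 and Q0 ⇒ t and t and Q0 ⇒ t and t and t

Two distinct leftmost derivations for the same string.

Ambiguous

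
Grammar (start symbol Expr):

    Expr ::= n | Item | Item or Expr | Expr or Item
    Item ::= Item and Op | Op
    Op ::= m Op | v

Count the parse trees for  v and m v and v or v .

2

Parse trees for v and m v and v or v:
  [Expr [Item [Item [Item [Op v]] and [Op m [Op v]]] and [Op v]] or [Expr [Item [Op v]]]]
  [Expr [Expr [Item [Item [Item [Op v]] and [Op m [Op v]]] and [Op v]]] or [Item [Op v]]]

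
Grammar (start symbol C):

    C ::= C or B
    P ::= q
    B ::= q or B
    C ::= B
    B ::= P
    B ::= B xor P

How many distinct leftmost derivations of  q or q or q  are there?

4

Parse trees for q or q or q:
  [C [C [B [P q]]] or [B q or [B [P q]]]]
  [C [C [C [B [P q]]] or [B [P q]]] or [B [P q]]]
  [C [C [B q or [B [P q]]]] or [B [P q]]]
  [C [B q or [B q or [B [P q]]]]]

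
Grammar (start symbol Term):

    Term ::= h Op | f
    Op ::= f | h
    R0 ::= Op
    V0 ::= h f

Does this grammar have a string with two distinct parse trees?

(R0, V0 are unreachable from Term, so their rules don't affect L(Term).) The reachable rules are right-linear with at most one rule per (nonterminal, next-terminal) pair. Each input token forces the next rule, so parsing is deterministic.

Unambiguous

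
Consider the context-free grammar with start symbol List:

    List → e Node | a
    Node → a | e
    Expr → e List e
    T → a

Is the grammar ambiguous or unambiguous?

Unambiguous

Only List, Node are reachable from List; ignoring the rest: Restricted to the reachable nonterminals, every rule has the form A → t or A → t B, and no two rules for the same A share a first terminal. The grammar encodes a DFA — one run per string.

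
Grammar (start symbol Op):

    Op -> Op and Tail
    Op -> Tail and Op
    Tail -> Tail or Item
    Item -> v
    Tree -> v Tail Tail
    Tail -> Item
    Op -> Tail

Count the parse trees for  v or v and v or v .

2

Parse trees for v or v and v or v:
  [Op [Op [Tail [Tail [Item v]] or [Item v]]] and [Tail [Tail [Item v]] or [Item v]]]
  [Op [Tail [Tail [Item v]] or [Item v]] and [Op [Tail [Tail [Item v]] or [Item v]]]]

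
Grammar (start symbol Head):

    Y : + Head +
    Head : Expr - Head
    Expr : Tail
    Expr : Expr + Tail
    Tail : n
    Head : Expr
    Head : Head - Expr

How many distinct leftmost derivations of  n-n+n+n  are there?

Parse trees for n-n+n+n:
  [Head [Expr [Tail n]] - [Head [Expr [Expr [Expr [Tail n]] + [Tail n]] + [Tail n]]]]
  [Head [Head [Expr [Tail n]]] - [Expr [Expr [Expr [Tail n]] + [Tail n]] + [Tail n]]]

2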